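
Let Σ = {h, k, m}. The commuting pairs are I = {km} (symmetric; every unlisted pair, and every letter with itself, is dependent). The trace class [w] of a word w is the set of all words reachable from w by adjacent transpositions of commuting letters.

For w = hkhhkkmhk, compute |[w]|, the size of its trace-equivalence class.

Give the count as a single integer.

#0=h has no predecessor
#1=k depends on [0:h]
#2=h depends on [1:k]
#3=h depends on [2:h]
#4=k depends on [3:h]
#5=k depends on [4:k]
#6=m depends on [3:h]
#7=h depends on [5:k, 6:m]
#8=k depends on [7:h]
sources: [0:h]
N(rest) = Σ N(rest − s) over sources s of rest; N(one piece) = 1:
  size 1 → [8]=1
  size 2 → [7,8]=1
  size 3 → [5,7,8]=1  [6,7,8]=1
  size 4 → [4,5,7,8]=1  [5,6,7,8]=2
  size 5 → [4,5,6,7,8]=3
  size 6 → [3,4,5,6,7,8]=3
  size 7 → [2,3,4,5,6,7,8]=3
  first=0(h) contributes 3

3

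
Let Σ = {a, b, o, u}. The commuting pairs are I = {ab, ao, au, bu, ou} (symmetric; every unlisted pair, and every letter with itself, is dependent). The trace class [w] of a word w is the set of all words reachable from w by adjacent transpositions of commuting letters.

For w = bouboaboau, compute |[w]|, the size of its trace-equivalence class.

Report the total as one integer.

1260

#0=b has no predecessor
#1=o depends on [0:b]
#2=u has no predecessor
#3=b depends on [1:o]
#4=o depends on [3:b]
#5=a has no predecessor
#6=b depends on [4:o]
#7=o depends on [6:b]
#8=a depends on [5:a]
#9=u depends on [2:u]
sources: [0:b, 2:u, 5:a]
N(rest) = Σ N(rest − s) over sources s of rest; N(one piece) = 1:
  size 1 → [7]=1  [8]=1  [9]=1
  size 2 → [2,9]=1  [5,8]=1  [6,7]=1  [7,8]=2  [7,9]=2  [8,9]=2
  size 3 → [2,7,9]=3  [2,8,9]=3  [4,6,7]=1  [5,7,8]=3  [5,8,9]=3  [6,7,8]=3  [6,7,9]=3  [7,8,9]=6
  size 4 → [2,5,8,9]=6  [2,6,7,9]=6  [2,7,8,9]=12  [3,4,6,7]=1  [4,6,7,8]=4  [4,6,7,9]=4  [5,6,7,8]=6  [5,7,8,9]=12  [6,7,8,9]=12
  size 5 → [1,3,4,6,7]=1  [2,4,6,7,9]=10  [2,5,7,8,9]=30  [2,6,7,8,9]=30  [3,4,6,7,8]=5  [3,4,6,7,9]=5  [4,5,6,7,8]=10  [4,6,7,8,9]=20  [5,6,7,8,9]=30
  size 6 → [0,1,3,4,6,7]=1  [1,3,4,6,7,8]=6  [1,3,4,6,7,9]=6  [2,3,4,6,7,9]=15  [2,4,6,7,8,9]=60  [2,5,6,7,8,9]=90  [3,4,5,6,7,8]=15  [3,4,6,7,8,9]=30  [4,5,6,7,8,9]=60
  size 7 → [0,1,3,4,6,7,8]=7  [0,1,3,4,6,7,9]=7  [1,2,3,4,6,7,9]=21  [1,3,4,5,6,7,8]=21  [1,3,4,6,7,8,9]=42  [2,3,4,6,7,8,9]=105  [2,4,5,6,7,8,9]=210  [3,4,5,6,7,8,9]=105
  size 8 → [0,1,2,3,4,6,7,9]=28  [0,1,3,4,5,6,7,8]=28  [0,1,3,4,6,7,8,9]=56  [1,2,3,4,6,7,8,9]=168  [1,3,4,5,6,7,8,9]=168  [2,3,4,5,6,7,8,9]=420
  first=0(b) contributes 756
  first=2(u) contributes 252
  first=5(a) contributes 252
|[w]| = 1260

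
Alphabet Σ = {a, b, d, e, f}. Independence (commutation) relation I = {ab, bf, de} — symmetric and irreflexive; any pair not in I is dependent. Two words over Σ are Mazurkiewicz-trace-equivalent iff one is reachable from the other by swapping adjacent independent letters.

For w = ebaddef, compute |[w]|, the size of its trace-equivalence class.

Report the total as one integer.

6

piece 0:e — minimal
piece 1:b rests on {0:e}
piece 2:a rests on {0:e}
piece 3:d rests on {1:b, 2:a}
piece 4:d rests on {3:d}
piece 5:e rests on {1:b, 2:a}
piece 6:f rests on {4:d, 5:e}
minimal pieces: {0:e}
ways to finish when only these pieces remain (= sum over removing one remaining piece with nothing left below it):
  1 left: {6}→1
  2 left: {4,6}→1  {5,6}→1
  3 left: {3,4,6}→1  {4,5,6}→2
  4 left: {3,4,5,6}→3
  5 left: {1,3,4,5,6}→3  {2,3,4,5,6}→3
  placing 0:e first → 6 extensions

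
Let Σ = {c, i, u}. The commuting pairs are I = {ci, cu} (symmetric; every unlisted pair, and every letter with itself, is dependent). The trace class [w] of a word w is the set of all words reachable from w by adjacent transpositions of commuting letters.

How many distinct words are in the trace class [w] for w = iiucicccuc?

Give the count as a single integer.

drop 0:i onto floor
drop 1:i onto {0:i}
drop 2:u onto {1:i}
drop 3:c onto floor
drop 4:i onto {2:u}
drop 5:c onto {3:c}
drop 6:c onto {5:c}
drop 7:c onto {6:c}
drop 8:u onto {4:i}
drop 9:c onto {7:c}
ground layer = {0:i, 3:c}
drop-orders for the pieces not yet dropped (sum over which currently-grounded one goes next):
  1 to go: {8} 1  {9} 1
  2 to go: {4,8} 1  {7,9} 1  {8,9} 2
  3 to go: {2,4,8} 1  {4,8,9} 3  {6,7,9} 1  {7,8,9} 3
  4 to go: {1,2,4,8} 1  {2,4,8,9} 4  {4,7,8,9} 6  {5,6,7,9} 1  {6,7,8,9} 4
  5 to go: {0,1,2,4,8} 1  {1,2,4,8,9} 5  {2,4,7,8,9} 10  {3,5,6,7,9} 1  {4,6,7,8,9} 10  {5,6,7,8,9} 5
  6 to go: {0,1,2,4,8,9} 6  {1,2,4,7,8,9} 15  {2,4,6,7,8,9} 20  {3,5,6,7,8,9} 6  {4,5,6,7,8,9} 15
  7 to go: {0,1,2,4,7,8,9} 21  {1,2,4,6,7,8,9} 35  {2,4,5,6,7,8,9} 35  {3,4,5,6,7,8,9} 21
  8 to go: {0,1,2,4,6,7,8,9} 56  {1,2,4,5,6,7,8,9} 70  {2,3,4,5,6,7,8,9} 56
  if 0:i drops first: 126 orders
  if 3:c drops first: 126 orders
heap linearizations: 252

252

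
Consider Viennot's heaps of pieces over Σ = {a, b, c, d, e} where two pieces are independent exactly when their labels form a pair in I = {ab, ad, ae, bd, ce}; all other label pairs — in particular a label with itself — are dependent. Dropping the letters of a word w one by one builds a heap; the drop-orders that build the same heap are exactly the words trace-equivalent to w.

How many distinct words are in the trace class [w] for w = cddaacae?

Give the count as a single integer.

drop 0:c onto floor
drop 1:d onto {0:c}
drop 2:d onto {1:d}
drop 3:a onto {0:c}
drop 4:a onto {3:a}
drop 5:c onto {2:d, 4:a}
drop 6:a onto {5:c}
drop 7:e onto {2:d}
ground layer = {0:c}
drop-orders for the pieces not yet dropped (sum over which currently-grounded one goes next):
  1 to go: {6} 1  {7} 1
  2 to go: {5,6} 1  {6,7} 2
  3 to go: {4,5,6} 1  {5,6,7} 3
  4 to go: {2,5,6,7} 3  {3,4,5,6} 1  {4,5,6,7} 4
  5 to go: {1,2,5,6,7} 3  {2,4,5,6,7} 7  {3,4,5,6,7} 5
  6 to go: {1,2,4,5,6,7} 10  {2,3,4,5,6,7} 12
  if 0:c drops first: 22 orders

22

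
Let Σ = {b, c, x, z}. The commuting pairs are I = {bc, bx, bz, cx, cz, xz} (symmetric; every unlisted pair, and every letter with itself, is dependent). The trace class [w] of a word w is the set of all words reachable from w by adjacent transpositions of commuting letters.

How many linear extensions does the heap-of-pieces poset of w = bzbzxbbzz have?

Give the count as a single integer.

630

piece 0:b — minimal
piece 1:z — minimal
piece 2:b rests on {0:b}
piece 3:z rests on {1:z}
piece 4:x — minimal
piece 5:b rests on {2:b}
piece 6:b rests on {5:b}
piece 7:z rests on {3:z}
piece 8:z rests on {7:z}
minimal pieces: {0:b, 1:z, 4:x}
ways to finish when only these pieces remain (= sum over removing one remaining piece with nothing left below it):
  1 left: {4}→1  {6}→1  {8}→1
  2 left: {4,6}→2  {4,8}→2  {5,6}→1  {6,8}→2  {7,8}→1
  3 left: {2,5,6}→1  {3,7,8}→1  {4,5,6}→3  {4,6,8}→6  {4,7,8}→3  {5,6,8}→3  {6,7,8}→3
  4 left: {0,2,5,6}→1  {1,3,7,8}→1  {2,4,5,6}→4  {2,5,6,8}→4  {3,4,7,8}→4  {3,6,7,8}→4  {4,5,6,8}→12  {4,6,7,8}→12  {5,6,7,8}→6
  5 left: {0,2,4,5,6}→5  {0,2,5,6,8}→5  {1,3,4,7,8}→5  {1,3,6,7,8}→5  {2,4,5,6,8}→20  {2,5,6,7,8}→10  {3,4,6,7,8}→20  {3,5,6,7,8}→10  {4,5,6,7,8}→30
  6 left: {0,2,4,5,6,8}→30  {0,2,5,6,7,8}→15  {1,3,4,6,7,8}→30  {1,3,5,6,7,8}→15  {2,3,5,6,7,8}→20  {2,4,5,6,7,8}→60  {3,4,5,6,7,8}→60
  7 left: {0,2,3,5,6,7,8}→35  {0,2,4,5,6,7,8}→105  {1,2,3,5,6,7,8}→35  {1,3,4,5,6,7,8}→105  {2,3,4,5,6,7,8}→140
  placing 0:b first → 280 extensions
  placing 1:z first → 280 extensions
  placing 4:x first → 70 extensions
total linear extensions = 630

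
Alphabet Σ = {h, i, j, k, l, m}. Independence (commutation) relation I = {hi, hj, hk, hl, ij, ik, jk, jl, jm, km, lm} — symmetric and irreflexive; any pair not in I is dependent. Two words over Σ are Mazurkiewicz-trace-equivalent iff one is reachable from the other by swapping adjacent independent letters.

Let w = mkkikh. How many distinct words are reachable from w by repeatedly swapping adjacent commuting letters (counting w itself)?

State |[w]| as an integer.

40

drop 0:m onto floor
drop 1:k onto floor
drop 2:k onto {1:k}
drop 3:i onto {0:m}
drop 4:k onto {2:k}
drop 5:h onto {0:m}
ground layer = {0:m, 1:k}
drop-orders for the pieces not yet dropped (sum over which currently-grounded one goes next):
  1 to go: {3} 1  {4} 1  {5} 1
  2 to go: {2,4} 1  {3,4} 2  {3,5} 2  {4,5} 2
  3 to go: {0,3,5} 2  {1,2,4} 1  {2,3,4} 3  {2,4,5} 3  {3,4,5} 6
  4 to go: {0,3,4,5} 8  {1,2,3,4} 4  {1,2,4,5} 4  {2,3,4,5} 12
  if 0:m drops first: 20 orders
  if 1:k drops first: 20 orders
heap linearizations: 40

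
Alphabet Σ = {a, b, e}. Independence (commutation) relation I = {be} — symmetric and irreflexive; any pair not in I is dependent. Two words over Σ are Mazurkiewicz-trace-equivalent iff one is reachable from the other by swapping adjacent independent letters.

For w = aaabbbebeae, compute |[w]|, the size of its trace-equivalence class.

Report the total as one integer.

piece 0:a — minimal
piece 1:a rests on {0:a}
piece 2:a rests on {1:a}
piece 3:b rests on {2:a}
piece 4:b rests on {3:b}
piece 5:b rests on {4:b}
piece 6:e rests on {2:a}
piece 7:b rests on {5:b}
piece 8:e rests on {6:e}
piece 9:a rests on {7:b, 8:e}
piece 10:e rests on {9:a}
minimal pieces: {0:a}
ways to finish when only these pieces remain (= sum over removing one remaining piece with nothing left below it):
  1 left: {10}→1
  2 left: {9,10}→1
  3 left: {7,9,10}→1  {8,9,10}→1
  4 left: {5,7,9,10}→1  {6,8,9,10}→1  {7,8,9,10}→2
  5 left: {4,5,7,9,10}→1  {5,7,8,9,10}→3  {6,7,8,9,10}→3
  6 left: {3,4,5,7,9,10}→1  {4,5,7,8,9,10}→4  {5,6,7,8,9,10}→6
  7 left: {3,4,5,7,8,9,10}→5  {4,5,6,7,8,9,10}→10
  8 left: {3,4,5,6,7,8,9,10}→15
  9 left: {2,3,4,5,6,7,8,9,10}→15
  placing 0:a first → 15 extensions

15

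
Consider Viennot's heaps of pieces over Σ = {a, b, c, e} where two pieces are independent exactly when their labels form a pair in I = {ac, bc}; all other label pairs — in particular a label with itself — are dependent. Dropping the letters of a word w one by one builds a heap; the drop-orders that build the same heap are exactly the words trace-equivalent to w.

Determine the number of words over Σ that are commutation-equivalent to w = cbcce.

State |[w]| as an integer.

0(c) covers ∅
1(b) covers ∅
2(c) covers 0:c
3(c) covers 2:c
4(e) covers 1:b, 3:c
floor of heap: 0:c, 1:b
completions by unplaced set U, small U first (add the entries for U minus each lowest piece of U):
  |U|=1: {4}:1
  |U|=2: {1,4}:1  {3,4}:1
  |U|=3: {1,3,4}:2  {2,3,4}:1
  start at 0(c): 3
  start at 1(b): 1
sum over floor = 4

4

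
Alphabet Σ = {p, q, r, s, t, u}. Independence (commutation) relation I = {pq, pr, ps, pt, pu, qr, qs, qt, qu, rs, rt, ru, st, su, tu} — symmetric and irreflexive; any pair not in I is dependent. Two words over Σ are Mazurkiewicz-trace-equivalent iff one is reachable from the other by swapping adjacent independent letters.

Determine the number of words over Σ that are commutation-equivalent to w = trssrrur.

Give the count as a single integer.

#0=t has no predecessor
#1=r has no predecessor
#2=s has no predecessor
#3=s depends on [2:s]
#4=r depends on [1:r]
#5=r depends on [4:r]
#6=u has no predecessor
#7=r depends on [5:r]
sources: [0:t, 1:r, 2:s, 6:u]
N(rest) = Σ N(rest − s) over sources s of rest; N(one piece) = 1:
  size 1 → [0]=1  [3]=1  [6]=1  [7]=1
  size 2 → [0,3]=2  [0,6]=2  [0,7]=2  [2,3]=1  [3,6]=2  [3,7]=2  [5,7]=1  [6,7]=2
  size 3 → [0,2,3]=3  [0,3,6]=6  [0,3,7]=6  [0,5,7]=3  [0,6,7]=6  [2,3,6]=3  [2,3,7]=3  [3,5,7]=3  [3,6,7]=6  [4,5,7]=1  [5,6,7]=3
  size 4 → [0,2,3,6]=12  [0,2,3,7]=12  [0,3,5,7]=12  [0,3,6,7]=24  [0,4,5,7]=4  [0,5,6,7]=12  [1,4,5,7]=1  [2,3,5,7]=6  [2,3,6,7]=12  [3,4,5,7]=4  [3,5,6,7]=12  [4,5,6,7]=4
  size 5 → [0,1,4,5,7]=5  [0,2,3,5,7]=30  [0,2,3,6,7]=60  [0,3,4,5,7]=20  [0,3,5,6,7]=60  [0,4,5,6,7]=20  [1,3,4,5,7]=5  [1,4,5,6,7]=5  [2,3,4,5,7]=10  [2,3,5,6,7]=30  [3,4,5,6,7]=20
  size 6 → [0,1,3,4,5,7]=30  [0,1,4,5,6,7]=30  [0,2,3,4,5,7]=60  [0,2,3,5,6,7]=180  [0,3,4,5,6,7]=120  [1,2,3,4,5,7]=15  [1,3,4,5,6,7]=30  [2,3,4,5,6,7]=60
  first=0(t) contributes 105
  first=1(r) contributes 420
  first=2(s) contributes 210
  first=6(u) contributes 105
|[w]| = 840

840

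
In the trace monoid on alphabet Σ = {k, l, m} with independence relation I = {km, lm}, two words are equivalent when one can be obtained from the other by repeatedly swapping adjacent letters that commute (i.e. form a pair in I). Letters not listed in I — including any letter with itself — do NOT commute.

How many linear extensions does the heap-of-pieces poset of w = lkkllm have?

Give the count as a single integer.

drop 0:l onto floor
drop 1:k onto {0:l}
drop 2:k onto {1:k}
drop 3:l onto {2:k}
drop 4:l onto {3:l}
drop 5:m onto floor
ground layer = {0:l, 5:m}
drop-orders for the pieces not yet dropped (sum over which currently-grounded one goes next):
  1 to go: {4} 1  {5} 1
  2 to go: {3,4} 1  {4,5} 2
  3 to go: {2,3,4} 1  {3,4,5} 3
  4 to go: {1,2,3,4} 1  {2,3,4,5} 4
  if 0:l drops first: 5 orders
  if 5:m drops first: 1 orders
heap linearizations: 6

6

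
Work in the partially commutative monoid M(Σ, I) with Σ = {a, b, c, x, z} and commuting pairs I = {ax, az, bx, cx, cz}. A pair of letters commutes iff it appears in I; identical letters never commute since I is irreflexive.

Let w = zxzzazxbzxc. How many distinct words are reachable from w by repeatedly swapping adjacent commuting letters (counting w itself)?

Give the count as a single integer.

piece 0:z — minimal
piece 1:x rests on {0:z}
piece 2:z rests on {1:x}
piece 3:z rests on {2:z}
piece 4:a — minimal
piece 5:z rests on {3:z}
piece 6:x rests on {5:z}
piece 7:b rests on {4:a, 5:z}
piece 8:z rests on {6:x, 7:b}
piece 9:x rests on {8:z}
piece 10:c rests on {7:b}
minimal pieces: {0:z, 4:a}
ways to finish when only these pieces remain (= sum over removing one remaining piece with nothing left below it):
  1 left: {9}→1  {10}→1
  2 left: {8,9}→1  {9,10}→2
  3 left: {6,8,9}→1  {8,9,10}→3
  4 left: {6,8,9,10}→4  {7,8,9,10}→3
  5 left: {4,7,8,9,10}→3  {6,7,8,9,10}→7
  6 left: {4,6,7,8,9,10}→10  {5,6,7,8,9,10}→7
  7 left: {3,5,6,7,8,9,10}→7  {4,5,6,7,8,9,10}→17
  8 left: {2,3,5,6,7,8,9,10}→7  {3,4,5,6,7,8,9,10}→24
  9 left: {1,2,3,5,6,7,8,9,10}→7  {2,3,4,5,6,7,8,9,10}→31
  placing 0:z first → 38 extensions
  placing 4:a first → 7 extensions
total linear extensions = 45

45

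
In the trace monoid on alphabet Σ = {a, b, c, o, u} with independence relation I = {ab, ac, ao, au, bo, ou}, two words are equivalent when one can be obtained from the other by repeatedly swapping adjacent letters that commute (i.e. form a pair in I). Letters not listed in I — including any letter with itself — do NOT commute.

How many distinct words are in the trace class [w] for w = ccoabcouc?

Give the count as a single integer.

36

#0=c has no predecessor
#1=c depends on [0:c]
#2=o depends on [1:c]
#3=a has no predecessor
#4=b depends on [1:c]
#5=c depends on [2:o, 4:b]
#6=o depends on [5:c]
#7=u depends on [5:c]
#8=c depends on [6:o, 7:u]
sources: [0:c, 3:a]
N(rest) = Σ N(rest − s) over sources s of rest; N(one piece) = 1:
  size 1 → [3]=1  [8]=1
  size 2 → [3,8]=2  [6,8]=1  [7,8]=1
  size 3 → [3,6,8]=3  [3,7,8]=3  [6,7,8]=2
  size 4 → [3,6,7,8]=8  [5,6,7,8]=2
  size 5 → [2,5,6,7,8]=2  [3,5,6,7,8]=10  [4,5,6,7,8]=2
  size 6 → [2,3,5,6,7,8]=12  [2,4,5,6,7,8]=4  [3,4,5,6,7,8]=12
  size 7 → [1,2,4,5,6,7,8]=4  [2,3,4,5,6,7,8]=28
  first=0(c) contributes 32
  first=3(a) contributes 4
|[w]| = 36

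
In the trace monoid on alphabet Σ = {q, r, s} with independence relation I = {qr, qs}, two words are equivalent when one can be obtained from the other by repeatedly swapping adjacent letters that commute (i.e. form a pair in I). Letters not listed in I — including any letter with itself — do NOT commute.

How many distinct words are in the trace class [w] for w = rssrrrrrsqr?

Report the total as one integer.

#0=r has no predecessor
#1=s depends on [0:r]
#2=s depends on [1:s]
#3=r depends on [2:s]
#4=r depends on [3:r]
#5=r depends on [4:r]
#6=r depends on [5:r]
#7=r depends on [6:r]
#8=s depends on [7:r]
#9=q has no predecessor
#10=r depends on [8:s]
sources: [0:r, 9:q]
N(rest) = Σ N(rest − s) over sources s of rest; N(one piece) = 1:
  size 1 → [9]=1  [10]=1
  size 2 → [8,10]=1  [9,10]=2
  size 3 → [7,8,10]=1  [8,9,10]=3
  size 4 → [6,7,8,10]=1  [7,8,9,10]=4
  size 5 → [5,6,7,8,10]=1  [6,7,8,9,10]=5
  size 6 → [4,5,6,7,8,10]=1  [5,6,7,8,9,10]=6
  size 7 → [3,4,5,6,7,8,10]=1  [4,5,6,7,8,9,10]=7
  size 8 → [2,3,4,5,6,7,8,10]=1  [3,4,5,6,7,8,9,10]=8
  size 9 → [1,2,3,4,5,6,7,8,10]=1  [2,3,4,5,6,7,8,9,10]=9
  first=0(r) contributes 10
  first=9(q) contributes 1
|[w]| = 11

11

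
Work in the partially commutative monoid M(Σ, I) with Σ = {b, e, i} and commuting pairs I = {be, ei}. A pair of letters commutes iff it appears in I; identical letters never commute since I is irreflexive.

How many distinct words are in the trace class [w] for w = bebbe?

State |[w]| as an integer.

#0=b has no predecessor
#1=e has no predecessor
#2=b depends on [0:b]
#3=b depends on [2:b]
#4=e depends on [1:e]
sources: [0:b, 1:e]
N(rest) = Σ N(rest − s) over sources s of rest; N(one piece) = 1:
  size 1 → [3]=1  [4]=1
  size 2 → [1,4]=1  [2,3]=1  [3,4]=2
  size 3 → [0,2,3]=1  [1,3,4]=3  [2,3,4]=3
  first=0(b) contributes 6
  first=1(e) contributes 4
|[w]| = 10

10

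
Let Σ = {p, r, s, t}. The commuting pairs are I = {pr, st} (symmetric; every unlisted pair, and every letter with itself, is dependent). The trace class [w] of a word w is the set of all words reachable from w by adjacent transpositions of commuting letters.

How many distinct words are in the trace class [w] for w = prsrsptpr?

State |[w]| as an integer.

piece 0:p — minimal
piece 1:r — minimal
piece 2:s rests on {0:p, 1:r}
piece 3:r rests on {2:s}
piece 4:s rests on {3:r}
piece 5:p rests on {4:s}
piece 6:t rests on {5:p}
piece 7:p rests on {6:t}
piece 8:r rests on {6:t}
minimal pieces: {0:p, 1:r}
ways to finish when only these pieces remain (= sum over removing one remaining piece with nothing left below it):
  1 left: {7}→1  {8}→1
  2 left: {7,8}→2
  3 left: {6,7,8}→2
  4 left: {5,6,7,8}→2
  5 left: {4,5,6,7,8}→2
  6 left: {3,4,5,6,7,8}→2
  7 left: {2,3,4,5,6,7,8}→2
  placing 0:p first → 2 extensions
  placing 1:r first → 2 extensions
total linear extensions = 4

4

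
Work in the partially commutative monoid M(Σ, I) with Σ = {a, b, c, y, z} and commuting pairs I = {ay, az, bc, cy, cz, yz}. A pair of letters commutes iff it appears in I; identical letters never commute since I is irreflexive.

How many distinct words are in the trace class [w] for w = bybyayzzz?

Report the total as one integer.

piece 0:b — minimal
piece 1:y rests on {0:b}
piece 2:b rests on {1:y}
piece 3:y rests on {2:b}
piece 4:a rests on {2:b}
piece 5:y rests on {3:y}
piece 6:z rests on {2:b}
piece 7:z rests on {6:z}
piece 8:z rests on {7:z}
minimal pieces: {0:b}
ways to finish when only these pieces remain (= sum over removing one remaining piece with nothing left below it):
  1 left: {4}→1  {5}→1  {8}→1
  2 left: {3,5}→1  {4,5}→2  {4,8}→2  {5,8}→2  {7,8}→1
  3 left: {3,4,5}→3  {3,5,8}→3  {4,5,8}→6  {4,7,8}→3  {5,7,8}→3  {6,7,8}→1
  4 left: {3,4,5,8}→12  {3,5,7,8}→6  {4,5,7,8}→12  {4,6,7,8}→4  {5,6,7,8}→4
  5 left: {3,4,5,7,8}→30  {3,5,6,7,8}→10  {4,5,6,7,8}→20
  6 left: {3,4,5,6,7,8}→60
  7 left: {2,3,4,5,6,7,8}→60
  placing 0:b first → 60 extensions

60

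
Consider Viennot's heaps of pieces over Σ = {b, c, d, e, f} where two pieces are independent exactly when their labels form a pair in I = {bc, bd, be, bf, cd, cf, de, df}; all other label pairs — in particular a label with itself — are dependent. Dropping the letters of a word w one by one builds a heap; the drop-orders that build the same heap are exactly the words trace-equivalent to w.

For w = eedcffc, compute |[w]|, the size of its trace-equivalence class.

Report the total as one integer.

piece 0:e — minimal
piece 1:e rests on {0:e}
piece 2:d — minimal
piece 3:c rests on {1:e}
piece 4:f rests on {1:e}
piece 5:f rests on {4:f}
piece 6:c rests on {3:c}
minimal pieces: {0:e, 2:d}
ways to finish when only these pieces remain (= sum over removing one remaining piece with nothing left below it):
  1 left: {2}→1  {5}→1  {6}→1
  2 left: {2,5}→2  {2,6}→2  {3,6}→1  {4,5}→1  {5,6}→2
  3 left: {2,3,6}→3  {2,4,5}→3  {2,5,6}→6  {3,5,6}→3  {4,5,6}→3
  4 left: {2,3,5,6}→12  {2,4,5,6}→12  {3,4,5,6}→6
  5 left: {1,3,4,5,6}→6  {2,3,4,5,6}→30
  placing 0:e first → 36 extensions
  placing 2:d first → 6 extensions
total linear extensions = 42

42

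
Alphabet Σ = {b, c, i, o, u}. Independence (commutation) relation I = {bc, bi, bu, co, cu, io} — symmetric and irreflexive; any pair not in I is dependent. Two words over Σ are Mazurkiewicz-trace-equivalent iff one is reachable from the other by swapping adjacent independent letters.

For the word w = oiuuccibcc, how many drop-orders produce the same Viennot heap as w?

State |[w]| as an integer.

drop 0:o onto floor
drop 1:i onto floor
drop 2:u onto {0:o, 1:i}
drop 3:u onto {2:u}
drop 4:c onto {1:i}
drop 5:c onto {4:c}
drop 6:i onto {3:u, 5:c}
drop 7:b onto {0:o}
drop 8:c onto {6:i}
drop 9:c onto {8:c}
ground layer = {0:o, 1:i}
drop-orders for the pieces not yet dropped (sum over which currently-grounded one goes next):
  1 to go: {7} 1  {9} 1
  2 to go: {7,9} 2  {8,9} 1
  3 to go: {6,8,9} 1  {7,8,9} 3
  4 to go: {3,6,8,9} 1  {5,6,8,9} 1  {6,7,8,9} 4
  5 to go: {2,3,6,8,9} 1  {3,5,6,8,9} 2  {3,6,7,8,9} 5  {4,5,6,8,9} 1  {5,6,7,8,9} 5
  6 to go: {2,3,5,6,8,9} 3  {2,3,6,7,8,9} 6  {3,4,5,6,8,9} 3  {3,5,6,7,8,9} 12  {4,5,6,7,8,9} 6
  7 to go: {0,2,3,6,7,8,9} 6  {2,3,4,5,6,8,9} 6  {2,3,5,6,7,8,9} 21  {3,4,5,6,7,8,9} 21
  8 to go: {0,2,3,5,6,7,8,9} 27  {1,2,3,4,5,6,8,9} 6  {2,3,4,5,6,7,8,9} 48
  if 0:o drops first: 54 orders
  if 1:i drops first: 75 orders
heap linearizations: 129

129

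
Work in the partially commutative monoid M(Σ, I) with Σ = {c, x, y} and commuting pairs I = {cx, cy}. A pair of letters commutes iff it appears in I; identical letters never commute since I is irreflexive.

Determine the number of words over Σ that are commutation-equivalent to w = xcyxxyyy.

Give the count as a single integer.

8

piece 0:x — minimal
piece 1:c — minimal
piece 2:y rests on {0:x}
piece 3:x rests on {2:y}
piece 4:x rests on {3:x}
piece 5:y rests on {4:x}
piece 6:y rests on {5:y}
piece 7:y rests on {6:y}
minimal pieces: {0:x, 1:c}
ways to finish when only these pieces remain (= sum over removing one remaining piece with nothing left below it):
  1 left: {1}→1  {7}→1
  2 left: {1,7}→2  {6,7}→1
  3 left: {1,6,7}→3  {5,6,7}→1
  4 left: {1,5,6,7}→4  {4,5,6,7}→1
  5 left: {1,4,5,6,7}→5  {3,4,5,6,7}→1
  6 left: {1,3,4,5,6,7}→6  {2,3,4,5,6,7}→1
  placing 0:x first → 7 extensions
  placing 1:c first → 1 extensions
total linear extensions = 8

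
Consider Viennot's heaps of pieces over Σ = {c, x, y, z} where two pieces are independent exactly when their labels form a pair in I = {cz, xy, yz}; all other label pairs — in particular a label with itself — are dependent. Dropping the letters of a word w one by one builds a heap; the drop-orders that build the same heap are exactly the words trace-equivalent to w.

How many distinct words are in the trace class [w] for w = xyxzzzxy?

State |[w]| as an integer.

0(x) covers ∅
1(y) covers ∅
2(x) covers 0:x
3(z) covers 2:x
4(z) covers 3:z
5(z) covers 4:z
6(x) covers 5:z
7(y) covers 1:y
floor of heap: 0:x, 1:y
completions by unplaced set U, small U first (add the entries for U minus each lowest piece of U):
  |U|=1: {6}:1  {7}:1
  |U|=2: {1,7}:1  {5,6}:1  {6,7}:2
  |U|=3: {1,6,7}:3  {4,5,6}:1  {5,6,7}:3
  |U|=4: {1,5,6,7}:6  {3,4,5,6}:1  {4,5,6,7}:4
  |U|=5: {1,4,5,6,7}:10  {2,3,4,5,6}:1  {3,4,5,6,7}:5
  |U|=6: {0,2,3,4,5,6}:1  {1,3,4,5,6,7}:15  {2,3,4,5,6,7}:6
  start at 0(x): 21
  start at 1(y): 7
sum over floor = 28

28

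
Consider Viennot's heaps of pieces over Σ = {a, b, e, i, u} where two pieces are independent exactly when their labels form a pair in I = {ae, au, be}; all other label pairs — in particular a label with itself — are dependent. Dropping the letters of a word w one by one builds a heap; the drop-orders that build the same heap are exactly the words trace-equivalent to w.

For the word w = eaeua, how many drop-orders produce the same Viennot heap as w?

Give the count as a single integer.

drop 0:e onto floor
drop 1:a onto floor
drop 2:e onto {0:e}
drop 3:u onto {2:e}
drop 4:a onto {1:a}
ground layer = {0:e, 1:a}
drop-orders for the pieces not yet dropped (sum over which currently-grounded one goes next):
  1 to go: {3} 1  {4} 1
  2 to go: {1,4} 1  {2,3} 1  {3,4} 2
  3 to go: {0,2,3} 1  {1,3,4} 3  {2,3,4} 3
  if 0:e drops first: 6 orders
  if 1:a drops first: 4 orders
heap linearizations: 10

10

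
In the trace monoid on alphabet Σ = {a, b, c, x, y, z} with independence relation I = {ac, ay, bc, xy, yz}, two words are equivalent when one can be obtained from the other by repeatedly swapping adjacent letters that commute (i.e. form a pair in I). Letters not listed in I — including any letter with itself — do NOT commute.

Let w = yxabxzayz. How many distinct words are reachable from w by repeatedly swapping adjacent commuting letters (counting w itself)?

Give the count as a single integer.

15

drop 0:y onto floor
drop 1:x onto floor
drop 2:a onto {1:x}
drop 3:b onto {0:y, 2:a}
drop 4:x onto {3:b}
drop 5:z onto {4:x}
drop 6:a onto {5:z}
drop 7:y onto {3:b}
drop 8:z onto {6:a}
ground layer = {0:y, 1:x}
drop-orders for the pieces not yet dropped (sum over which currently-grounded one goes next):
  1 to go: {7} 1  {8} 1
  2 to go: {6,8} 1  {7,8} 2
  3 to go: {5,6,8} 1  {6,7,8} 3
  4 to go: {4,5,6,8} 1  {5,6,7,8} 4
  5 to go: {4,5,6,7,8} 5
  6 to go: {3,4,5,6,7,8} 5
  7 to go: {0,3,4,5,6,7,8} 5  {2,3,4,5,6,7,8} 5
  if 0:y drops first: 5 orders
  if 1:x drops first: 10 orders
heap linearizations: 15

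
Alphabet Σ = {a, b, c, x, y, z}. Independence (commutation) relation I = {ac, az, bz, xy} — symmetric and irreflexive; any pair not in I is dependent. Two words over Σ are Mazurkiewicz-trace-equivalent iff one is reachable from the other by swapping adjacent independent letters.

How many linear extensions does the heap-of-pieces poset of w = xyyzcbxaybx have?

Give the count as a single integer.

3

drop 0:x onto floor
drop 1:y onto floor
drop 2:y onto {1:y}
drop 3:z onto {0:x, 2:y}
drop 4:c onto {3:z}
drop 5:b onto {4:c}
drop 6:x onto {5:b}
drop 7:a onto {6:x}
drop 8:y onto {7:a}
drop 9:b onto {8:y}
drop 10:x onto {9:b}
ground layer = {0:x, 1:y}
drop-orders for the pieces not yet dropped (sum over which currently-grounded one goes next):
  1 to go: {10} 1
  2 to go: {9,10} 1
  3 to go: {8,9,10} 1
  4 to go: {7,8,9,10} 1
  5 to go: {6,7,8,9,10} 1
  6 to go: {5,6,7,8,9,10} 1
  7 to go: {4,5,6,7,8,9,10} 1
  8 to go: {3,4,5,6,7,8,9,10} 1
  9 to go: {0,3,4,5,6,7,8,9,10} 1  {2,3,4,5,6,7,8,9,10} 1
  if 0:x drops first: 1 orders
  if 1:y drops first: 2 orders
heap linearizations: 3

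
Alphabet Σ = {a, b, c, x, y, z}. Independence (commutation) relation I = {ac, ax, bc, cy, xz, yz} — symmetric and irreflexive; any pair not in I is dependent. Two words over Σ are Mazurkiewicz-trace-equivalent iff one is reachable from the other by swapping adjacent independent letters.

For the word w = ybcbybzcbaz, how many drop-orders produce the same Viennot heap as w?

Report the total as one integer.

#0=y has no predecessor
#1=b depends on [0:y]
#2=c has no predecessor
#3=b depends on [1:b]
#4=y depends on [3:b]
#5=b depends on [4:y]
#6=z depends on [2:c, 5:b]
#7=c depends on [6:z]
#8=b depends on [6:z]
#9=a depends on [8:b]
#10=z depends on [7:c, 9:a]
sources: [0:y, 2:c]
N(rest) = Σ N(rest − s) over sources s of rest; N(one piece) = 1:
  size 1 → [10]=1
  size 2 → [7,10]=1  [9,10]=1
  size 3 → [7,9,10]=2  [8,9,10]=1
  size 4 → [7,8,9,10]=3
  size 5 → [6,7,8,9,10]=3
  size 6 → [2,6,7,8,9,10]=3  [5,6,7,8,9,10]=3
  size 7 → [2,5,6,7,8,9,10]=6  [4,5,6,7,8,9,10]=3
  size 8 → [2,4,5,6,7,8,9,10]=9  [3,4,5,6,7,8,9,10]=3
  size 9 → [1,3,4,5,6,7,8,9,10]=3  [2,3,4,5,6,7,8,9,10]=12
  first=0(y) contributes 15
  first=2(c) contributes 3
|[w]| = 18

18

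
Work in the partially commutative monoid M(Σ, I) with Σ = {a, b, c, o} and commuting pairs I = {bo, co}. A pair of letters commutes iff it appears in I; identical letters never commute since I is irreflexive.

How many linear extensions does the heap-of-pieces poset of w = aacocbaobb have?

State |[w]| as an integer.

12

piece 0:a — minimal
piece 1:a rests on {0:a}
piece 2:c rests on {1:a}
piece 3:o rests on {1:a}
piece 4:c rests on {2:c}
piece 5:b rests on {4:c}
piece 6:a rests on {3:o, 5:b}
piece 7:o rests on {6:a}
piece 8:b rests on {6:a}
piece 9:b rests on {8:b}
minimal pieces: {0:a}
ways to finish when only these pieces remain (= sum over removing one remaining piece with nothing left below it):
  1 left: {7}→1  {9}→1
  2 left: {7,9}→2  {8,9}→1
  3 left: {7,8,9}→3
  4 left: {6,7,8,9}→3
  5 left: {3,6,7,8,9}→3  {5,6,7,8,9}→3
  6 left: {3,5,6,7,8,9}→6  {4,5,6,7,8,9}→3
  7 left: {2,4,5,6,7,8,9}→3  {3,4,5,6,7,8,9}→9
  8 left: {2,3,4,5,6,7,8,9}→12
  placing 0:a first → 12 extensions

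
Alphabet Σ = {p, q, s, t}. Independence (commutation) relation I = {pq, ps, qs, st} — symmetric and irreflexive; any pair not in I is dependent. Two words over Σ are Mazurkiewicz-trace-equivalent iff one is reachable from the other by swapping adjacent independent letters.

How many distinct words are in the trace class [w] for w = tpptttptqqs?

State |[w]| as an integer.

11

0(t) covers ∅
1(p) covers 0:t
2(p) covers 1:p
3(t) covers 2:p
4(t) covers 3:t
5(t) covers 4:t
6(p) covers 5:t
7(t) covers 6:p
8(q) covers 7:t
9(q) covers 8:q
10(s) covers ∅
floor of heap: 0:t, 10:s
completions by unplaced set U, small U first (add the entries for U minus each lowest piece of U):
  |U|=1: {9}:1  {10}:1
  |U|=2: {8,9}:1  {9,10}:2
  |U|=3: {7,8,9}:1  {8,9,10}:3
  |U|=4: {6,7,8,9}:1  {7,8,9,10}:4
  |U|=5: {5,6,7,8,9}:1  {6,7,8,9,10}:5
  |U|=6: {4,5,6,7,8,9}:1  {5,6,7,8,9,10}:6
  |U|=7: {3,4,5,6,7,8,9}:1  {4,5,6,7,8,9,10}:7
  |U|=8: {2,3,4,5,6,7,8,9}:1  {3,4,5,6,7,8,9,10}:8
  |U|=9: {1,2,3,4,5,6,7,8,9}:1  {2,3,4,5,6,7,8,9,10}:9
  start at 0(t): 10
  start at 10(s): 1
sum over floor = 11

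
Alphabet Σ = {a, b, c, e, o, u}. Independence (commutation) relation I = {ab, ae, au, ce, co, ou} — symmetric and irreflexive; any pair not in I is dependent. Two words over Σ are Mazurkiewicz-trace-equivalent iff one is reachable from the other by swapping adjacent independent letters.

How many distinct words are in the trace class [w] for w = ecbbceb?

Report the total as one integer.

0(e) covers ∅
1(c) covers ∅
2(b) covers 0:e, 1:c
3(b) covers 2:b
4(c) covers 3:b
5(e) covers 3:b
6(b) covers 4:c, 5:e
floor of heap: 0:e, 1:c
completions by unplaced set U, small U first (add the entries for U minus each lowest piece of U):
  |U|=1: {6}:1
  |U|=2: {4,6}:1  {5,6}:1
  |U|=3: {4,5,6}:2
  |U|=4: {3,4,5,6}:2
  |U|=5: {2,3,4,5,6}:2
  start at 0(e): 2
  start at 1(c): 2
sum over floor = 4

4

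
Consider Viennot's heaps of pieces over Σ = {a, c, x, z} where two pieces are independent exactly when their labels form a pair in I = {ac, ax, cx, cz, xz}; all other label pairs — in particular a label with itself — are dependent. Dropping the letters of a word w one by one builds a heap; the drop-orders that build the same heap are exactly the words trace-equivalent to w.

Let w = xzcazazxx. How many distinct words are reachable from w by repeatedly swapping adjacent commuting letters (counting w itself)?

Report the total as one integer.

504

0(x) covers ∅
1(z) covers ∅
2(c) covers ∅
3(a) covers 1:z
4(z) covers 3:a
5(a) covers 4:z
6(z) covers 5:a
7(x) covers 0:x
8(x) covers 7:x
floor of heap: 0:x, 1:z, 2:c
completions by unplaced set U, small U first (add the entries for U minus each lowest piece of U):
  |U|=1: {2}:1  {6}:1  {8}:1
  |U|=2: {2,6}:2  {2,8}:2  {5,6}:1  {6,8}:2  {7,8}:1
  |U|=3: {0,7,8}:1  {2,5,6}:3  {2,6,8}:6  {2,7,8}:3  {4,5,6}:1  {5,6,8}:3  {6,7,8}:3
  |U|=4: {0,2,7,8}:4  {0,6,7,8}:4  {2,4,5,6}:4  {2,5,6,8}:12  {2,6,7,8}:12  {3,4,5,6}:1  {4,5,6,8}:4  {5,6,7,8}:6
  |U|=5: {0,2,6,7,8}:20  {0,5,6,7,8}:10  {1,3,4,5,6}:1  {2,3,4,5,6}:5  {2,4,5,6,8}:20  {2,5,6,7,8}:30  {3,4,5,6,8}:5  {4,5,6,7,8}:10
  |U|=6: {0,2,5,6,7,8}:60  {0,4,5,6,7,8}:20  {1,2,3,4,5,6}:6  {1,3,4,5,6,8}:6  {2,3,4,5,6,8}:30  {2,4,5,6,7,8}:60  {3,4,5,6,7,8}:15
  |U|=7: {0,2,4,5,6,7,8}:140  {0,3,4,5,6,7,8}:35  {1,2,3,4,5,6,8}:42  {1,3,4,5,6,7,8}:21  {2,3,4,5,6,7,8}:105
  start at 0(x): 168
  start at 1(z): 280
  start at 2(c): 56
sum over floor = 504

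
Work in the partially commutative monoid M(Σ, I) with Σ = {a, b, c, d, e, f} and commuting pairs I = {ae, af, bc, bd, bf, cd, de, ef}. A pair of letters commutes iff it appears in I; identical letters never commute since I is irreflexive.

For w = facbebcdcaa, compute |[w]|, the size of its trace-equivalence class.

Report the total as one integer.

102

piece 0:f — minimal
piece 1:a — minimal
piece 2:c rests on {0:f, 1:a}
piece 3:b rests on {1:a}
piece 4:e rests on {2:c, 3:b}
piece 5:b rests on {4:e}
piece 6:c rests on {4:e}
piece 7:d rests on {0:f, 1:a}
piece 8:c rests on {6:c}
piece 9:a rests on {5:b, 7:d, 8:c}
piece 10:a rests on {9:a}
minimal pieces: {0:f, 1:a}
ways to finish when only these pieces remain (= sum over removing one remaining piece with nothing left below it):
  1 left: {10}→1
  2 left: {9,10}→1
  3 left: {5,9,10}→1  {7,9,10}→1  {8,9,10}→1
  4 left: {5,7,9,10}→2  {5,8,9,10}→2  {6,8,9,10}→1  {7,8,9,10}→2
  5 left: {5,6,8,9,10}→3  {5,7,8,9,10}→6  {6,7,8,9,10}→3
  6 left: {4,5,6,8,9,10}→3  {5,6,7,8,9,10}→12
  7 left: {2,4,5,6,8,9,10}→3  {3,4,5,6,8,9,10}→3  {4,5,6,7,8,9,10}→15
  8 left: {2,3,4,5,6,8,9,10}→6  {2,4,5,6,7,8,9,10}→18  {3,4,5,6,7,8,9,10}→18
  9 left: {0,2,4,5,6,7,8,9,10}→18  {2,3,4,5,6,7,8,9,10}→42
  placing 0:f first → 42 extensions
  placing 1:a first → 60 extensions
total linear extensions = 102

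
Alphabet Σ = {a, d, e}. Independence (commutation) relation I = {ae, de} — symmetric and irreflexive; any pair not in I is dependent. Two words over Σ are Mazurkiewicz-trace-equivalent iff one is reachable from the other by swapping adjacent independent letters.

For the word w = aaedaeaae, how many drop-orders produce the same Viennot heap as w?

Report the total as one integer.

84

drop 0:a onto floor
drop 1:a onto {0:a}
drop 2:e onto floor
drop 3:d onto {1:a}
drop 4:a onto {3:d}
drop 5:e onto {2:e}
drop 6:a onto {4:a}
drop 7:a onto {6:a}
drop 8:e onto {5:e}
ground layer = {0:a, 2:e}
drop-orders for the pieces not yet dropped (sum over which currently-grounded one goes next):
  1 to go: {7} 1  {8} 1
  2 to go: {5,8} 1  {6,7} 1  {7,8} 2
  3 to go: {2,5,8} 1  {4,6,7} 1  {5,7,8} 3  {6,7,8} 3
  4 to go: {2,5,7,8} 4  {3,4,6,7} 1  {4,6,7,8} 4  {5,6,7,8} 6
  5 to go: {1,3,4,6,7} 1  {2,5,6,7,8} 10  {3,4,6,7,8} 5  {4,5,6,7,8} 10
  6 to go: {0,1,3,4,6,7} 1  {1,3,4,6,7,8} 6  {2,4,5,6,7,8} 20  {3,4,5,6,7,8} 15
  7 to go: {0,1,3,4,6,7,8} 7  {1,3,4,5,6,7,8} 21  {2,3,4,5,6,7,8} 35
  if 0:a drops first: 56 orders
  if 2:e drops first: 28 orders
heap linearizations: 84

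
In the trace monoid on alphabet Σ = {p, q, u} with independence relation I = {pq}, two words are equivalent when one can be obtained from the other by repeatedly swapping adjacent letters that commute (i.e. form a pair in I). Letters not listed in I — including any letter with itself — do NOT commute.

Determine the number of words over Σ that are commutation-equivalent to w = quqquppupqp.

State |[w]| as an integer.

drop 0:q onto floor
drop 1:u onto {0:q}
drop 2:q onto {1:u}
drop 3:q onto {2:q}
drop 4:u onto {3:q}
drop 5:p onto {4:u}
drop 6:p onto {5:p}
drop 7:u onto {6:p}
drop 8:p onto {7:u}
drop 9:q onto {7:u}
drop 10:p onto {8:p}
ground layer = {0:q}
drop-orders for the pieces not yet dropped (sum over which currently-grounded one goes next):
  1 to go: {9} 1  {10} 1
  2 to go: {8,10} 1  {9,10} 2
  3 to go: {8,9,10} 3
  4 to go: {7,8,9,10} 3
  5 to go: {6,7,8,9,10} 3
  6 to go: {5,6,7,8,9,10} 3
  7 to go: {4,5,6,7,8,9,10} 3
  8 to go: {3,4,5,6,7,8,9,10} 3
  9 to go: {2,3,4,5,6,7,8,9,10} 3
  if 0:q drops first: 3 orders

3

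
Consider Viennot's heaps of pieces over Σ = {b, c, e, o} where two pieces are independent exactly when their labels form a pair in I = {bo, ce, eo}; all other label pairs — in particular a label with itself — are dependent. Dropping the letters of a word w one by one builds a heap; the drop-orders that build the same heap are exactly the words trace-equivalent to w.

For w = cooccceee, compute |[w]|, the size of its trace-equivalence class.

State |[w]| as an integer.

84

piece 0:c — minimal
piece 1:o rests on {0:c}
piece 2:o rests on {1:o}
piece 3:c rests on {2:o}
piece 4:c rests on {3:c}
piece 5:c rests on {4:c}
piece 6:e — minimal
piece 7:e rests on {6:e}
piece 8:e rests on {7:e}
minimal pieces: {0:c, 6:e}
ways to finish when only these pieces remain (= sum over removing one remaining piece with nothing left below it):
  1 left: {5}→1  {8}→1
  2 left: {4,5}→1  {5,8}→2  {7,8}→1
  3 left: {3,4,5}→1  {4,5,8}→3  {5,7,8}→3  {6,7,8}→1
  4 left: {2,3,4,5}→1  {3,4,5,8}→4  {4,5,7,8}→6  {5,6,7,8}→4
  5 left: {1,2,3,4,5}→1  {2,3,4,5,8}→5  {3,4,5,7,8}→10  {4,5,6,7,8}→10
  6 left: {0,1,2,3,4,5}→1  {1,2,3,4,5,8}→6  {2,3,4,5,7,8}→15  {3,4,5,6,7,8}→20
  7 left: {0,1,2,3,4,5,8}→7  {1,2,3,4,5,7,8}→21  {2,3,4,5,6,7,8}→35
  placing 0:c first → 56 extensions
  placing 6:e first → 28 extensions
total linear extensions = 84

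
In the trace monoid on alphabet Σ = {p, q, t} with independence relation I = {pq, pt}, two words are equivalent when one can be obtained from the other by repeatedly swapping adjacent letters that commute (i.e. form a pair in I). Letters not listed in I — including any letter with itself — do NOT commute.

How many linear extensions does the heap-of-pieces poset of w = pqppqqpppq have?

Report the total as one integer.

210

piece 0:p — minimal
piece 1:q — minimal
piece 2:p rests on {0:p}
piece 3:p rests on {2:p}
piece 4:q rests on {1:q}
piece 5:q rests on {4:q}
piece 6:p rests on {3:p}
piece 7:p rests on {6:p}
piece 8:p rests on {7:p}
piece 9:q rests on {5:q}
minimal pieces: {0:p, 1:q}
ways to finish when only these pieces remain (= sum over removing one remaining piece with nothing left below it):
  1 left: {8}→1  {9}→1
  2 left: {5,9}→1  {7,8}→1  {8,9}→2
  3 left: {4,5,9}→1  {5,8,9}→3  {6,7,8}→1  {7,8,9}→3
  4 left: {1,4,5,9}→1  {3,6,7,8}→1  {4,5,8,9}→4  {5,7,8,9}→6  {6,7,8,9}→4
  5 left: {1,4,5,8,9}→5  {2,3,6,7,8}→1  {3,6,7,8,9}→5  {4,5,7,8,9}→10  {5,6,7,8,9}→10
  6 left: {0,2,3,6,7,8}→1  {1,4,5,7,8,9}→15  {2,3,6,7,8,9}→6  {3,5,6,7,8,9}→15  {4,5,6,7,8,9}→20
  7 left: {0,2,3,6,7,8,9}→7  {1,4,5,6,7,8,9}→35  {2,3,5,6,7,8,9}→21  {3,4,5,6,7,8,9}→35
  8 left: {0,2,3,5,6,7,8,9}→28  {1,3,4,5,6,7,8,9}→70  {2,3,4,5,6,7,8,9}→56
  placing 0:p first → 126 extensions
  placing 1:q first → 84 extensions
total linear extensions = 210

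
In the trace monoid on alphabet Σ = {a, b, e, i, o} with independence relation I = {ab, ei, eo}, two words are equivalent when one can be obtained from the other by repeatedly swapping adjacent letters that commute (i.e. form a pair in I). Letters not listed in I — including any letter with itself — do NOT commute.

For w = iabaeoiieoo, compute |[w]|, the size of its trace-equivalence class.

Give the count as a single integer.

63

#0=i has no predecessor
#1=a depends on [0:i]
#2=b depends on [0:i]
#3=a depends on [1:a]
#4=e depends on [2:b, 3:a]
#5=o depends on [2:b, 3:a]
#6=i depends on [5:o]
#7=i depends on [6:i]
#8=e depends on [4:e]
#9=o depends on [7:i]
#10=o depends on [9:o]
sources: [0:i]
N(rest) = Σ N(rest − s) over sources s of rest; N(one piece) = 1:
  size 1 → [8]=1  [10]=1
  size 2 → [4,8]=1  [8,10]=2  [9,10]=1
  size 3 → [4,8,10]=3  [7,9,10]=1  [8,9,10]=3
  size 4 → [4,8,9,10]=6  [6,7,9,10]=1  [7,8,9,10]=4
  size 5 → [4,7,8,9,10]=10  [5,6,7,9,10]=1  [6,7,8,9,10]=5
  size 6 → [4,6,7,8,9,10]=15  [5,6,7,8,9,10]=6
  size 7 → [4,5,6,7,8,9,10]=21
  size 8 → [2,4,5,6,7,8,9,10]=21  [3,4,5,6,7,8,9,10]=21
  size 9 → [1,3,4,5,6,7,8,9,10]=21  [2,3,4,5,6,7,8,9,10]=42
  first=0(i) contributes 63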